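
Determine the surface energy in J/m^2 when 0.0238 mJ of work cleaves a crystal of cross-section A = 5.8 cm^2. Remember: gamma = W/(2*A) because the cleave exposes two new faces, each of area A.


Convert: A = 5.8 cm^2 = 0.00058 m^2, W = 0.0238 mJ = 2.38e-05 J
Cleaving exposes two faces of area A, so total new surface = 2*A and gamma = W / (2*A)
gamma = 2.38e-05 / (2 * 0.00058)
gamma = 0.021 J/m^2

0.021


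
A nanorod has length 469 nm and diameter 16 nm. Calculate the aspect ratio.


Aspect ratio AR = length / diameter
AR = 469 / 16
AR = 29.31

29.31


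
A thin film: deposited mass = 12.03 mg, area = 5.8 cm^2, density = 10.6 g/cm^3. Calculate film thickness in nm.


Convert: m = 12.03 mg = 1.2030e-05 kg, A = 5.8 cm^2 = 5.8000e-04 m^2, rho = 10.6 g/cm^3 = 10600 kg/m^3
t = m / (A * rho)
t = 1.2030e-05 / (5.8000e-04 * 10600)
t = 1.9567e-06 m = 1956.7 nm

1956.7


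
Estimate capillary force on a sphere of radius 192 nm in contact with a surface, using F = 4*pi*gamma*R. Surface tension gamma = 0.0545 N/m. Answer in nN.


Convert radius: R = 192 nm = 1.92e-07 m
F = 4 * pi * gamma * R
F = 4 * pi * 0.0545 * 1.92e-07
F = 1.31495e-07 N = 131.4945 nN

131.4945


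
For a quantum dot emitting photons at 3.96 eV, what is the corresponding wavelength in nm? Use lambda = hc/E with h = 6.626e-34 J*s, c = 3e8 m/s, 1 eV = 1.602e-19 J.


Convert energy: E = 3.96 eV = 3.96 * 1.602e-19 = 6.34392e-19 J
lambda = h*c / E = 6.626e-34 * 3e8 / 6.34392e-19
lambda = 3.13339e-07 m = 313.3 nm

313.3


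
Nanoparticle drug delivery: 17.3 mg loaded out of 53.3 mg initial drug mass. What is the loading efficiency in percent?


Drug loading efficiency = (drug loaded / drug initial) * 100
DLE = 17.3 / 53.3 * 100
DLE = 0.3246 * 100
DLE = 32.46%

32.46


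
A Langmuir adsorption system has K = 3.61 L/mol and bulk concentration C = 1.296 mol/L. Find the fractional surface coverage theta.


Langmuir isotherm: theta = K*C / (1 + K*C)
K*C = 3.61 * 1.296 = 4.67856
theta = 4.67856 / (1 + 4.67856) = 4.67856 / 5.67856
theta = 0.8239

0.8239


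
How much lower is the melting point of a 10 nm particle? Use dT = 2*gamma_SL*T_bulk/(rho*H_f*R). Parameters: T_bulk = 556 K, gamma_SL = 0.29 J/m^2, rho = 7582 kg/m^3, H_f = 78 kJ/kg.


Radius R = 10/2 = 5 nm = 5e-09 m
Convert H_f = 78 kJ/kg = 78000 J/kg
dT = 2 * gamma_SL * T_bulk / (rho * H_f * R)
dT = 2 * 0.29 * 556 / (7582 * 78000 * 5e-09)
dT = 109.1 K

109.1


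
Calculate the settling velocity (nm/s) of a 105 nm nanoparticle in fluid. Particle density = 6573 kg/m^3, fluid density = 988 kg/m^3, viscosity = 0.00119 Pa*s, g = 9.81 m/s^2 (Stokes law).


Radius R = 105/2 nm = 5.25e-08 m
Density difference = 6573 - 988 = 5585 kg/m^3
v = 2 * R^2 * (rho_p - rho_f) * g / (9 * eta)
v = 2 * (5.25e-08)^2 * 5585 * 9.81 / (9 * 0.00119)
v = 2.82001e-08 m/s = 28.2001 nm/s

28.2001


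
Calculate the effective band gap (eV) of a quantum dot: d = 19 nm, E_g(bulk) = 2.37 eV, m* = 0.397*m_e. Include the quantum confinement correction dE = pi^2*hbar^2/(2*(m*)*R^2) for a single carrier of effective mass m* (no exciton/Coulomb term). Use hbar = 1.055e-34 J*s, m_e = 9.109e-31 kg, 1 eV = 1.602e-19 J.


Radius R = 19/2 nm = 9.5e-09 m
Confinement energy dE = pi^2 * hbar^2 / (2 * m_eff * m_e * R^2)
dE = pi^2 * (1.055e-34)^2 / (2 * 0.397 * 9.109e-31 * (9.5e-09)^2) J, divided by 1.602e-19 J/eV
dE = 0.0105 eV
Total band gap = E_g(bulk) + dE = 2.37 + 0.0105 = 2.3805 eV

2.3805


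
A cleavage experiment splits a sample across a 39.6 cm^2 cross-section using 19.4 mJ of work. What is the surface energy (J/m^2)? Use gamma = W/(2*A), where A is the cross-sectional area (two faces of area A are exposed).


Convert: A = 39.6 cm^2 = 0.00396 m^2, W = 19.4 mJ = 0.0194 J
Cleaving exposes two faces of area A, so total new surface = 2*A and gamma = W / (2*A)
gamma = 0.0194 / (2 * 0.00396)
gamma = 2.449 J/m^2

2.449


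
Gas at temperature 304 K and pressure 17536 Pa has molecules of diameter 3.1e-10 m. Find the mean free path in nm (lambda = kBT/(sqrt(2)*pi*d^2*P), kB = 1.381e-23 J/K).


Mean free path: lambda = kB*T / (sqrt(2) * pi * d^2 * P)
lambda = 1.381e-23 * 304 / (sqrt(2) * pi * (3.1e-10)^2 * 17536)
lambda = 5.60723e-07 m
lambda = 560.72 nm

560.72


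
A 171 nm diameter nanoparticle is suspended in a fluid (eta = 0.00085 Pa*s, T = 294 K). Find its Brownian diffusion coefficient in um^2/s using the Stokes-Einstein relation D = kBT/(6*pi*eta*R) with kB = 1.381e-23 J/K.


Radius R = 171/2 = 85.5 nm = 8.55e-08 m
D = kB*T / (6*pi*eta*R)
D = 1.381e-23 * 294 / (6 * pi * 0.00085 * 8.55e-08)
D = 2.96384e-12 m^2/s = 2.964 um^2/s

2.964


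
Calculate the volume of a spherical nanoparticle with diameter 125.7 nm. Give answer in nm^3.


Radius r = 125.7/2 = 62.85 nm
Volume V = (4/3) * pi * r^3
V = (4/3) * pi * (62.85)^3
V = 1039930.83 nm^3

1039930.83


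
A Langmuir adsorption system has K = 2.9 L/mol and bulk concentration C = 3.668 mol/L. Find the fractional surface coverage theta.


Langmuir isotherm: theta = K*C / (1 + K*C)
K*C = 2.9 * 3.668 = 10.6372
theta = 10.6372 / (1 + 10.6372) = 10.6372 / 11.6372
theta = 0.9141

0.9141


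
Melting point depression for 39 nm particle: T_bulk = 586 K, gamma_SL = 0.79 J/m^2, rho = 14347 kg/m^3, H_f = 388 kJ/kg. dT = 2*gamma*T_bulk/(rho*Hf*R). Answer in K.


Radius R = 39/2 = 19.5 nm = 1.95e-08 m
Convert H_f = 388 kJ/kg = 388000 J/kg
dT = 2 * gamma_SL * T_bulk / (rho * H_f * R)
dT = 2 * 0.79 * 586 / (14347 * 388000 * 1.95e-08)
dT = 8.5 K

8.5


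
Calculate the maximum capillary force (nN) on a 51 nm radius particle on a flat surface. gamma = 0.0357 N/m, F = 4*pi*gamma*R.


Convert radius: R = 51 nm = 5.1e-08 m
F = 4 * pi * gamma * R
F = 4 * pi * 0.0357 * 5.1e-08
F = 2.28796e-08 N = 22.8796 nN

22.8796


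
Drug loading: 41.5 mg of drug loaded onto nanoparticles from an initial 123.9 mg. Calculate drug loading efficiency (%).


Drug loading efficiency = (drug loaded / drug initial) * 100
DLE = 41.5 / 123.9 * 100
DLE = 0.3349 * 100
DLE = 33.49%

33.49


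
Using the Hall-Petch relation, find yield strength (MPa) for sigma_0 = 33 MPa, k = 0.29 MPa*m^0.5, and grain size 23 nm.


d = 23 nm = 2.3e-08 m
sqrt(d) = 0.0001516575
Hall-Petch contribution = k / sqrt(d) = 0.29 / 0.0001516575 = 1912.2 MPa
sigma = sigma_0 + k/sqrt(d) = 33 + 1912.2 = 1945.2 MPa

1945.2


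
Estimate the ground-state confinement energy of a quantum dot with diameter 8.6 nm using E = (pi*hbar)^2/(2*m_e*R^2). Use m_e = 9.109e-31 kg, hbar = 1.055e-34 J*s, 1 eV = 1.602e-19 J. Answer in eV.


Radius R = 8.6/2 = 4.3 nm = 4.3e-09 m
E = (pi * 1.055e-34)^2 / (2 * 9.109e-31 * (4.3e-09)^2)
E(J) = 3.26112e-21
E = E(J) / 1.602e-19 = 0.0204 eV

0.0204


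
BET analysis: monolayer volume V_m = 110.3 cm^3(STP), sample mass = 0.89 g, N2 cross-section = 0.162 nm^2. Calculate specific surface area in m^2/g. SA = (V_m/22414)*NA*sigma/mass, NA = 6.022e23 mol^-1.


Number of moles in monolayer = V_m / 22414 = 110.3 / 22414 = 0.00492103
Number of molecules = moles * NA = 0.00492103 * 6.022e23
SA = molecules * sigma / mass
SA = (110.3 / 22414) * 6.022e23 * 0.162e-18 / 0.89
SA = 539.4 m^2/g

539.4


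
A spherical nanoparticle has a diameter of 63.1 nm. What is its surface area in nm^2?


Radius r = 63.1/2 = 31.55 nm
Surface area SA = 4 * pi * r^2
SA = 4 * pi * (31.55)^2
SA = 12508.6 nm^2

12508.6


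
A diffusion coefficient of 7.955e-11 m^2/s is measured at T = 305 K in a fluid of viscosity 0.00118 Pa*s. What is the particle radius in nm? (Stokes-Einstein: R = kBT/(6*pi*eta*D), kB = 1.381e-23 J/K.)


Stokes-Einstein: R = kB*T / (6*pi*eta*D)
R = 1.381e-23 * 305 / (6 * pi * 0.00118 * 7.955e-11)
R = 2.38051e-09 m = 2.38 nm

2.38


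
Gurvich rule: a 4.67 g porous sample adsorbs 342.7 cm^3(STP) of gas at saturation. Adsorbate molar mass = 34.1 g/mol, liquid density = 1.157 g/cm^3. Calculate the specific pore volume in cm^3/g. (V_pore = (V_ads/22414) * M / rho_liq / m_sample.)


Moles adsorbed n = V_ads / 22414 = 342.7 / 22414 = 1.528955e-02 mol
Liquid volume V_liq = n * M / rho_liq = 1.528955e-02 * 34.1 / 1.157 = 0.45063 cm^3
Specific pore volume V_pore = V_liq / m_sample = 0.45063 / 4.67
V_pore = 0.0965 cm^3/g

0.0965


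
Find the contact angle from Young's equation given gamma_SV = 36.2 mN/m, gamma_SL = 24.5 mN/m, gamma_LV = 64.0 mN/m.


cos(theta) = (gamma_SV - gamma_SL) / gamma_LV
cos(theta) = (36.2 - 24.5) / 64.0
cos(theta) = 0.182813
theta = arccos(0.182813) = 79.47 degrees

79.47


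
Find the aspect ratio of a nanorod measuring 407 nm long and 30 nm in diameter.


Aspect ratio AR = length / diameter
AR = 407 / 30
AR = 13.57

13.57


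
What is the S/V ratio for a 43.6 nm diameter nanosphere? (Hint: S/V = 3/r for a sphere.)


Radius r = 43.6/2 = 21.8 nm
S/V = 3 / r = 3 / 21.8
S/V = 0.1376 nm^-1

0.1376


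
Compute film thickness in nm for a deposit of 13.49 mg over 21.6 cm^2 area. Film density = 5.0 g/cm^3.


Convert: m = 13.49 mg = 1.3490e-05 kg, A = 21.6 cm^2 = 2.1600e-03 m^2, rho = 5.0 g/cm^3 = 5000 kg/m^3
t = m / (A * rho)
t = 1.3490e-05 / (2.1600e-03 * 5000)
t = 1.2491e-06 m = 1249.1 nm

1249.1


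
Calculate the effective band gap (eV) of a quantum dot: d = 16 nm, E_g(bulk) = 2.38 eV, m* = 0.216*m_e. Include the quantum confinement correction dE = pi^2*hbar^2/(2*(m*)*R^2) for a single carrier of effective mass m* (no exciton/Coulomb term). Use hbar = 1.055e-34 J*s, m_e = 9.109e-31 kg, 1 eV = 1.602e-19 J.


Radius R = 16/2 nm = 8e-09 m
Confinement energy dE = pi^2 * hbar^2 / (2 * m_eff * m_e * R^2)
dE = pi^2 * (1.055e-34)^2 / (2 * 0.216 * 9.109e-31 * (8e-09)^2) J, divided by 1.602e-19 J/eV
dE = 0.0272 eV
Total band gap = E_g(bulk) + dE = 2.38 + 0.0272 = 2.4072 eV

2.4072


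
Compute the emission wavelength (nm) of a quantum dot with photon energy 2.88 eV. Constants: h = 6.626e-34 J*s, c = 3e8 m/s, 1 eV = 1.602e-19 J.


Convert energy: E = 2.88 eV = 2.88 * 1.602e-19 = 4.61376e-19 J
lambda = h*c / E = 6.626e-34 * 3e8 / 4.61376e-19
lambda = 4.30842e-07 m = 430.8 nm

430.8


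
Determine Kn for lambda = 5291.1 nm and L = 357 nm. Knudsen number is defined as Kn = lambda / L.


Knudsen number Kn = lambda / L
Kn = 5291.1 / 357
Kn = 14.821

14.821


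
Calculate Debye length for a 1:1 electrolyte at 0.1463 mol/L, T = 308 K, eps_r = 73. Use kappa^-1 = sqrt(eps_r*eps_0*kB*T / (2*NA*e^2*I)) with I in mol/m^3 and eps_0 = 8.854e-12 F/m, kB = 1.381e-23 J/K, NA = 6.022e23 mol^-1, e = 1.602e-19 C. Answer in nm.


Ionic strength I = 0.1463 * 1^2 * 1000 = 146.3 mol/m^3
kappa^-1 = sqrt(73 * 8.854e-12 * 1.381e-23 * 308 / (2 * 6.022e23 * (1.602e-19)^2 * 146.3))
kappa^-1 = 0.78 nm

0.78


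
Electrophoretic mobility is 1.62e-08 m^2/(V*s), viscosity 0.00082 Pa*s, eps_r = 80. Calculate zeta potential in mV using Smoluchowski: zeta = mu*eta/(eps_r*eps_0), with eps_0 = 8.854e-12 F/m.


Smoluchowski equation: zeta = mu * eta / (eps_r * eps_0)
zeta = 1.62e-08 * 0.00082 / (80 * 8.854e-12)
zeta = 0.018754 V = 18.75 mV

18.75


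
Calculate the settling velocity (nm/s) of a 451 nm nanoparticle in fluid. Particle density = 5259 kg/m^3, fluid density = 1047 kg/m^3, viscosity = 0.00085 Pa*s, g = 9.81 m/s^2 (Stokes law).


Radius R = 451/2 nm = 2.255e-07 m
Density difference = 5259 - 1047 = 4212 kg/m^3
v = 2 * R^2 * (rho_p - rho_f) * g / (9 * eta)
v = 2 * (2.255e-07)^2 * 4212 * 9.81 / (9 * 0.00085)
v = 5.49312e-07 m/s = 549.3119 nm/s

549.3119


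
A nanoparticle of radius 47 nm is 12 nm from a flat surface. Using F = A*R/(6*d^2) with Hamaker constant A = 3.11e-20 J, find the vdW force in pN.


Convert to SI: R = 47 nm = 4.7e-08 m, d = 12 nm = 1.2e-08 m
F = A * R / (6 * d^2)
F = 3.11e-20 * 4.7e-08 / (6 * (1.2e-08)^2)
F = 1.69178e-12 N = 1.692 pN

1.692


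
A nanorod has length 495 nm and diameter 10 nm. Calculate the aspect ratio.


Aspect ratio AR = length / diameter
AR = 495 / 10
AR = 49.5

49.5


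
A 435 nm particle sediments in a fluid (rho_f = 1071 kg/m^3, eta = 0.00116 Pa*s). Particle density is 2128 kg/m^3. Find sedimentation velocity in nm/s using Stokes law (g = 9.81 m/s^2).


Radius R = 435/2 nm = 2.175e-07 m
Density difference = 2128 - 1071 = 1057 kg/m^3
v = 2 * R^2 * (rho_p - rho_f) * g / (9 * eta)
v = 2 * (2.175e-07)^2 * 1057 * 9.81 / (9 * 0.00116)
v = 9.39706e-08 m/s = 93.9706 nm/s

93.9706


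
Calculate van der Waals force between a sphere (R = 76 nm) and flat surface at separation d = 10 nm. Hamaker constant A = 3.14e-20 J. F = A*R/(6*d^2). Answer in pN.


Convert to SI: R = 76 nm = 7.6e-08 m, d = 10 nm = 1e-08 m
F = A * R / (6 * d^2)
F = 3.14e-20 * 7.6e-08 / (6 * (1e-08)^2)
F = 3.97733e-12 N = 3.977 pN

3.977


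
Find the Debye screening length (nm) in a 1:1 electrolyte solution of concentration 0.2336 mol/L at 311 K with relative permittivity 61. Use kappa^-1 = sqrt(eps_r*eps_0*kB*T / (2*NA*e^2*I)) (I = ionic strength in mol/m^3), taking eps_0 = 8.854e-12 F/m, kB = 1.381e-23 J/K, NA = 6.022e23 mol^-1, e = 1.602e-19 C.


Ionic strength I = 0.2336 * 1^2 * 1000 = 233.6 mol/m^3
kappa^-1 = sqrt(61 * 8.854e-12 * 1.381e-23 * 311 / (2 * 6.022e23 * (1.602e-19)^2 * 233.6))
kappa^-1 = 0.567 nm

0.567


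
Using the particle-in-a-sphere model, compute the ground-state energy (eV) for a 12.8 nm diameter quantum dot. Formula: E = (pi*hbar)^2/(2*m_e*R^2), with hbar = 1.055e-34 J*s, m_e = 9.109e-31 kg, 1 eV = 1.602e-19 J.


Radius R = 12.8/2 = 6.4 nm = 6.4e-09 m
E = (pi * 1.055e-34)^2 / (2 * 9.109e-31 * (6.4e-09)^2)
E(J) = 1.47212e-21
E = E(J) / 1.602e-19 = 0.0092 eV

0.0092


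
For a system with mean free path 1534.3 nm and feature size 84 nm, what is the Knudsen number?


Knudsen number Kn = lambda / L
Kn = 1534.3 / 84
Kn = 18.2655

18.2655


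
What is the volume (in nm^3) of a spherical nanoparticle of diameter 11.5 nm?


Radius r = 11.5/2 = 5.75 nm
Volume V = (4/3) * pi * r^3
V = (4/3) * pi * (5.75)^3
V = 796.33 nm^3

796.33


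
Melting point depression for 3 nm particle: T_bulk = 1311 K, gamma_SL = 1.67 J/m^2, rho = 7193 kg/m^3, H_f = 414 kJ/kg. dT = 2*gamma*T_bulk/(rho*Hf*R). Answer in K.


Radius R = 3/2 = 1.5 nm = 1.5e-09 m
Convert H_f = 414 kJ/kg = 414000 J/kg
dT = 2 * gamma_SL * T_bulk / (rho * H_f * R)
dT = 2 * 1.67 * 1311 / (7193 * 414000 * 1.5e-09)
dT = 980.3 K

980.3


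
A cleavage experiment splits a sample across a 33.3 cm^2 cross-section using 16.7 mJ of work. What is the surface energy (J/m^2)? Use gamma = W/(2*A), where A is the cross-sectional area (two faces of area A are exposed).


Convert: A = 33.3 cm^2 = 0.00333 m^2, W = 16.7 mJ = 0.0167 J
Cleaving exposes two faces of area A, so total new surface = 2*A and gamma = W / (2*A)
gamma = 0.0167 / (2 * 0.00333)
gamma = 2.508 J/m^2

2.508


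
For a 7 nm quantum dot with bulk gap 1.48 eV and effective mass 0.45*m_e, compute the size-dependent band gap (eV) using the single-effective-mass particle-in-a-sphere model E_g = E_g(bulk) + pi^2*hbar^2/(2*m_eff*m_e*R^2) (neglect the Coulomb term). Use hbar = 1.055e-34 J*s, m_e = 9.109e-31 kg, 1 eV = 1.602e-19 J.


Radius R = 7/2 nm = 3.5e-09 m
Confinement energy dE = pi^2 * hbar^2 / (2 * m_eff * m_e * R^2)
dE = pi^2 * (1.055e-34)^2 / (2 * 0.45 * 9.109e-31 * (3.5e-09)^2) J, divided by 1.602e-19 J/eV
dE = 0.0683 eV
Total band gap = E_g(bulk) + dE = 1.48 + 0.0683 = 1.5483 eV

1.5483


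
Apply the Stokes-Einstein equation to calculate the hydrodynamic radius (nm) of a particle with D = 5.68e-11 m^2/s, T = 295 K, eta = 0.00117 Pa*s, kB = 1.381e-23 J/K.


Stokes-Einstein: R = kB*T / (6*pi*eta*D)
R = 1.381e-23 * 295 / (6 * pi * 0.00117 * 5.68e-11)
R = 3.25222e-09 m = 3.25 nm

3.25


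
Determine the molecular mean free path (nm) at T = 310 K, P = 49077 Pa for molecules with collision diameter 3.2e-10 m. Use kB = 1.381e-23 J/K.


Mean free path: lambda = kB*T / (sqrt(2) * pi * d^2 * P)
lambda = 1.381e-23 * 310 / (sqrt(2) * pi * (3.2e-10)^2 * 49077)
lambda = 1.9174e-07 m
lambda = 191.74 nm

191.74


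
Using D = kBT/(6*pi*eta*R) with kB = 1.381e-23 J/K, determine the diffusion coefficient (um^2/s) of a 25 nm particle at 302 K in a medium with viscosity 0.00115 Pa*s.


Radius R = 25/2 = 12.5 nm = 1.25e-08 m
D = kB*T / (6*pi*eta*R)
D = 1.381e-23 * 302 / (6 * pi * 0.00115 * 1.25e-08)
D = 1.53919e-11 m^2/s = 15.392 um^2/s

15.392


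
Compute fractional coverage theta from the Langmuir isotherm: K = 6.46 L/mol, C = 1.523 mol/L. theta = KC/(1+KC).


Langmuir isotherm: theta = K*C / (1 + K*C)
K*C = 6.46 * 1.523 = 9.83858
theta = 9.83858 / (1 + 9.83858) = 9.83858 / 10.83858
theta = 0.9077

0.9077


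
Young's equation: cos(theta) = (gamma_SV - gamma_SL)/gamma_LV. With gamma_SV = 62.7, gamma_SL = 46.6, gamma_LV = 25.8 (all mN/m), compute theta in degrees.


cos(theta) = (gamma_SV - gamma_SL) / gamma_LV
cos(theta) = (62.7 - 46.6) / 25.8
cos(theta) = 0.624031
theta = arccos(0.624031) = 51.39 degrees

51.39


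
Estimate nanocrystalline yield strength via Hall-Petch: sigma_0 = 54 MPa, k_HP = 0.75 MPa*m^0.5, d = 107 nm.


d = 107 nm = 1.07e-07 m
sqrt(d) = 0.0003271085
Hall-Petch contribution = k / sqrt(d) = 0.75 / 0.0003271085 = 2292.8 MPa
sigma = sigma_0 + k/sqrt(d) = 54 + 2292.8 = 2346.8 MPa

2346.8


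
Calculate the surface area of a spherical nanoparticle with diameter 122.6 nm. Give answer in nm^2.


Radius r = 122.6/2 = 61.3 nm
Surface area SA = 4 * pi * r^2
SA = 4 * pi * (61.3)^2
SA = 47220.53 nm^2

47220.53


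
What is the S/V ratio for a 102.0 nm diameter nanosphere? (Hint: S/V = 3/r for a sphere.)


Radius r = 102.0/2 = 51 nm
S/V = 3 / r = 3 / 51
S/V = 0.0588 nm^-1

0.0588


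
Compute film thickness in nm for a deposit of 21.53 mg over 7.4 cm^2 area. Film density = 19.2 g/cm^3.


Convert: m = 21.53 mg = 2.1530e-05 kg, A = 7.4 cm^2 = 7.4000e-04 m^2, rho = 19.2 g/cm^3 = 19200 kg/m^3
t = m / (A * rho)
t = 2.1530e-05 / (7.4000e-04 * 19200)
t = 1.5153e-06 m = 1515.3 nm

1515.3


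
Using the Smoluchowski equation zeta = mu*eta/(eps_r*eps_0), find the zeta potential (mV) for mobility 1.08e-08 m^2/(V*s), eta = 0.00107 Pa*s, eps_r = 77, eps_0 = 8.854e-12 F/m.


Smoluchowski equation: zeta = mu * eta / (eps_r * eps_0)
zeta = 1.08e-08 * 0.00107 / (77 * 8.854e-12)
zeta = 0.01695 V = 16.95 mV

16.95


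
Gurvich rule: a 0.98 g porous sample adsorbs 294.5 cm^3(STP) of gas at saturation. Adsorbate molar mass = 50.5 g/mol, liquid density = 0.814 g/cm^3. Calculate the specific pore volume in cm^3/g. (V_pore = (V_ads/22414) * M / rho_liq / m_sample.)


Moles adsorbed n = V_ads / 22414 = 294.5 / 22414 = 1.313911e-02 mol
Liquid volume V_liq = n * M / rho_liq = 1.313911e-02 * 50.5 / 0.814 = 0.81514 cm^3
Specific pore volume V_pore = V_liq / m_sample = 0.81514 / 0.98
V_pore = 0.8318 cm^3/g

0.8318


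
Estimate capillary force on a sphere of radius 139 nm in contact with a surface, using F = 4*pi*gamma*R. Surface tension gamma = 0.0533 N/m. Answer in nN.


Convert radius: R = 139 nm = 1.39e-07 m
F = 4 * pi * gamma * R
F = 4 * pi * 0.0533 * 1.39e-07
F = 9.31005e-08 N = 93.1005 nN

93.1005


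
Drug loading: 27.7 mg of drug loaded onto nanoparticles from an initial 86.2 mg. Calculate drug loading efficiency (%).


Drug loading efficiency = (drug loaded / drug initial) * 100
DLE = 27.7 / 86.2 * 100
DLE = 0.3213 * 100
DLE = 32.13%

32.13


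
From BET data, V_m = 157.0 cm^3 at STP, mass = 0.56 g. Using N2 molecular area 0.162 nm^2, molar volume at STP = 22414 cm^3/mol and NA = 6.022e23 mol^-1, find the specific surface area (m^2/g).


Number of moles in monolayer = V_m / 22414 = 157.0 / 22414 = 0.00700455
Number of molecules = moles * NA = 0.00700455 * 6.022e23
SA = molecules * sigma / mass
SA = (157.0 / 22414) * 6.022e23 * 0.162e-18 / 0.56
SA = 1220.2 m^2/g

1220.2


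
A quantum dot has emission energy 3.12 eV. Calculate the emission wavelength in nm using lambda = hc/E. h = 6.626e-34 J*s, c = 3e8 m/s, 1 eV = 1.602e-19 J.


Convert energy: E = 3.12 eV = 3.12 * 1.602e-19 = 4.99824e-19 J
lambda = h*c / E = 6.626e-34 * 3e8 / 4.99824e-19
lambda = 3.977e-07 m = 397.7 nm

397.7


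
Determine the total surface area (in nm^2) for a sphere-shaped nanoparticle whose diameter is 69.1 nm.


Radius r = 69.1/2 = 34.55 nm
Surface area SA = 4 * pi * r^2
SA = 4 * pi * (34.55)^2
SA = 15000.51 nm^2

15000.51


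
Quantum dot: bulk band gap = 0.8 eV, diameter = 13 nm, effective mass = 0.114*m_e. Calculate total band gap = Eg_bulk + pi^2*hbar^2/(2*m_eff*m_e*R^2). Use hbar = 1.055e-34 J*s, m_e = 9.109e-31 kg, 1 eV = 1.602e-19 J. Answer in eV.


Radius R = 13/2 nm = 6.5e-09 m
Confinement energy dE = pi^2 * hbar^2 / (2 * m_eff * m_e * R^2)
dE = pi^2 * (1.055e-34)^2 / (2 * 0.114 * 9.109e-31 * (6.5e-09)^2) J, divided by 1.602e-19 J/eV
dE = 0.0781 eV
Total band gap = E_g(bulk) + dE = 0.8 + 0.0781 = 0.8781 eV

0.8781


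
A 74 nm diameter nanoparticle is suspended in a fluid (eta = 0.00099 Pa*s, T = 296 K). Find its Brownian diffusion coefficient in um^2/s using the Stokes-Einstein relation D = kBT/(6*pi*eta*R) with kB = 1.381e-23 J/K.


Radius R = 74/2 = 37 nm = 3.7e-08 m
D = kB*T / (6*pi*eta*R)
D = 1.381e-23 * 296 / (6 * pi * 0.00099 * 3.7e-08)
D = 5.92035e-12 m^2/s = 5.92 um^2/s

5.92


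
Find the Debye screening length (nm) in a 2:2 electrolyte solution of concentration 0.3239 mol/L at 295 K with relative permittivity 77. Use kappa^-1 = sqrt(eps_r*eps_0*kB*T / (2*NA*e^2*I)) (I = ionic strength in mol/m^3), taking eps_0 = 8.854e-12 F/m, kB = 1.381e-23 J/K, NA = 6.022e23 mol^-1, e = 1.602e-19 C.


Ionic strength I = 0.3239 * 2^2 * 1000 = 1295.6 mol/m^3
kappa^-1 = sqrt(77 * 8.854e-12 * 1.381e-23 * 295 / (2 * 6.022e23 * (1.602e-19)^2 * 1295.6))
kappa^-1 = 0.263 nm

0.263


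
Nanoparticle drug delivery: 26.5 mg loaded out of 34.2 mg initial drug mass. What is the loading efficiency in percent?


Drug loading efficiency = (drug loaded / drug initial) * 100
DLE = 26.5 / 34.2 * 100
DLE = 0.7749 * 100
DLE = 77.49%

77.49


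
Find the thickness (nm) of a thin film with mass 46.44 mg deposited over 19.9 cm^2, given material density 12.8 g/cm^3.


Convert: m = 46.44 mg = 4.6440e-05 kg, A = 19.9 cm^2 = 1.9900e-03 m^2, rho = 12.8 g/cm^3 = 12800 kg/m^3
t = m / (A * rho)
t = 4.6440e-05 / (1.9900e-03 * 12800)
t = 1.8232e-06 m = 1823.2 nm

1823.2


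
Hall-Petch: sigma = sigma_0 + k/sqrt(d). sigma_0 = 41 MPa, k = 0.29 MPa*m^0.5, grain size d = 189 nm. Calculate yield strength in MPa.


d = 189 nm = 1.89e-07 m
sqrt(d) = 0.0004347413
Hall-Petch contribution = k / sqrt(d) = 0.29 / 0.0004347413 = 667.1 MPa
sigma = sigma_0 + k/sqrt(d) = 41 + 667.1 = 708.1 MPa

708.1


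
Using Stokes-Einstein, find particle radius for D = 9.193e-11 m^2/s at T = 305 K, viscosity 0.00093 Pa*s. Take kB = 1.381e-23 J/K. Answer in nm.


Stokes-Einstein: R = kB*T / (6*pi*eta*D)
R = 1.381e-23 * 305 / (6 * pi * 0.00093 * 9.193e-11)
R = 2.61368e-09 m = 2.61 nm

2.61


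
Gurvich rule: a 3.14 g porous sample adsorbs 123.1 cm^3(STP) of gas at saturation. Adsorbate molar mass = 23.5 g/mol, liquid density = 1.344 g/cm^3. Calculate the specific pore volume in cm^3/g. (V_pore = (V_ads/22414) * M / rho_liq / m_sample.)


Moles adsorbed n = V_ads / 22414 = 123.1 / 22414 = 5.492103e-03 mol
Liquid volume V_liq = n * M / rho_liq = 5.492103e-03 * 23.5 / 1.344 = 0.09603 cm^3
Specific pore volume V_pore = V_liq / m_sample = 0.09603 / 3.14
V_pore = 0.0306 cm^3/g

0.0306


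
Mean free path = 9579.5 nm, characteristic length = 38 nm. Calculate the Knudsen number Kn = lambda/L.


Knudsen number Kn = lambda / L
Kn = 9579.5 / 38
Kn = 252.0921

252.0921


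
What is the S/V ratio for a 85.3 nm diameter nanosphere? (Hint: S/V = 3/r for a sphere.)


Radius r = 85.3/2 = 42.65 nm
S/V = 3 / r = 3 / 42.65
S/V = 0.0703 nm^-1

0.0703


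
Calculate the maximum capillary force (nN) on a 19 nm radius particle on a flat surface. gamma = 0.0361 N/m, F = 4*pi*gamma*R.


Convert radius: R = 19 nm = 1.9e-08 m
F = 4 * pi * gamma * R
F = 4 * pi * 0.0361 * 1.9e-08
F = 8.61927e-09 N = 8.6193 nN

8.6193


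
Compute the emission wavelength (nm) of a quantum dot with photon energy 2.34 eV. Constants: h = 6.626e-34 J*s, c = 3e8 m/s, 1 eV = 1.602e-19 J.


Convert energy: E = 2.34 eV = 2.34 * 1.602e-19 = 3.74868e-19 J
lambda = h*c / E = 6.626e-34 * 3e8 / 3.74868e-19
lambda = 5.30267e-07 m = 530.3 nm

530.3


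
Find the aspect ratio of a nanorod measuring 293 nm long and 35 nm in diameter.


Aspect ratio AR = length / diameter
AR = 293 / 35
AR = 8.37

8.37


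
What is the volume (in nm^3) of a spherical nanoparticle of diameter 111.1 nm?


Radius r = 111.1/2 = 55.55 nm
Volume V = (4/3) * pi * r^3
V = (4/3) * pi * (55.55)^3
V = 718027.04 nm^3

718027.04


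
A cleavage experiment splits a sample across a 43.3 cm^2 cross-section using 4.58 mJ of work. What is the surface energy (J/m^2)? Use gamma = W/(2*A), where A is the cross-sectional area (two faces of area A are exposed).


Convert: A = 43.3 cm^2 = 0.00433 m^2, W = 4.58 mJ = 0.00458 J
Cleaving exposes two faces of area A, so total new surface = 2*A and gamma = W / (2*A)
gamma = 0.00458 / (2 * 0.00433)
gamma = 0.529 J/m^2

0.529


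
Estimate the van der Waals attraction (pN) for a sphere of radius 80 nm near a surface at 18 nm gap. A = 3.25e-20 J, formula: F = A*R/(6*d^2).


Convert to SI: R = 80 nm = 8e-08 m, d = 18 nm = 1.8e-08 m
F = A * R / (6 * d^2)
F = 3.25e-20 * 8e-08 / (6 * (1.8e-08)^2)
F = 1.33745e-12 N = 1.337 pN

1.337


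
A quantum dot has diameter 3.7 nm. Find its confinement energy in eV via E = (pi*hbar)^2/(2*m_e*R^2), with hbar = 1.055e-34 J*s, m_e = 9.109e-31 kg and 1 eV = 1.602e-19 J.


Radius R = 3.7/2 = 1.85 nm = 1.85e-09 m
E = (pi * 1.055e-34)^2 / (2 * 9.109e-31 * (1.85e-09)^2)
E(J) = 1.76182e-20
E = E(J) / 1.602e-19 = 0.11 eV

0.11


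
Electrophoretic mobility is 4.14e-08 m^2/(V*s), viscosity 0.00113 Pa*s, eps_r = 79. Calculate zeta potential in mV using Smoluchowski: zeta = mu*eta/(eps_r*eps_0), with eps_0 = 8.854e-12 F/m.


Smoluchowski equation: zeta = mu * eta / (eps_r * eps_0)
zeta = 4.14e-08 * 0.00113 / (79 * 8.854e-12)
zeta = 0.066882 V = 66.88 mV

66.88


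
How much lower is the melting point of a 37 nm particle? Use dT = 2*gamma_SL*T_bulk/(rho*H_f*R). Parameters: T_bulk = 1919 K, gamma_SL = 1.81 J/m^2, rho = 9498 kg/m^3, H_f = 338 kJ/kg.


Radius R = 37/2 = 18.5 nm = 1.85e-08 m
Convert H_f = 338 kJ/kg = 338000 J/kg
dT = 2 * gamma_SL * T_bulk / (rho * H_f * R)
dT = 2 * 1.81 * 1919 / (9498 * 338000 * 1.85e-08)
dT = 117.0 K

117.0


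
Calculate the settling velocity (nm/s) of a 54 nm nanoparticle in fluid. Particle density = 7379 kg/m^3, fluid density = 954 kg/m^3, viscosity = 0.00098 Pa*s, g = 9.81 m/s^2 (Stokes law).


Radius R = 54/2 nm = 2.7e-08 m
Density difference = 7379 - 954 = 6425 kg/m^3
v = 2 * R^2 * (rho_p - rho_f) * g / (9 * eta)
v = 2 * (2.7e-08)^2 * 6425 * 9.81 / (9 * 0.00098)
v = 1.04191e-08 m/s = 10.4191 nm/s

10.4191


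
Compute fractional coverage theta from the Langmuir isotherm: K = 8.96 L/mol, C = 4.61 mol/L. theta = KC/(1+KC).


Langmuir isotherm: theta = K*C / (1 + K*C)
K*C = 8.96 * 4.61 = 41.3056
theta = 41.3056 / (1 + 41.3056) = 41.3056 / 42.3056
theta = 0.9764

0.9764


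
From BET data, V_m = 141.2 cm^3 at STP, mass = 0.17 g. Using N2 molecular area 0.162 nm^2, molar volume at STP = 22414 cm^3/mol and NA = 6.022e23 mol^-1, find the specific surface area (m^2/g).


Number of moles in monolayer = V_m / 22414 = 141.2 / 22414 = 0.00629963
Number of molecules = moles * NA = 0.00629963 * 6.022e23
SA = molecules * sigma / mass
SA = (141.2 / 22414) * 6.022e23 * 0.162e-18 / 0.17
SA = 3615.1 m^2/g

3615.1


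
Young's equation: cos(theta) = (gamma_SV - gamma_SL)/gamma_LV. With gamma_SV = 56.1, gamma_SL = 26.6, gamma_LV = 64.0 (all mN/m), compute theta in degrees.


cos(theta) = (gamma_SV - gamma_SL) / gamma_LV
cos(theta) = (56.1 - 26.6) / 64.0
cos(theta) = 0.460938
theta = arccos(0.460938) = 62.55 degrees

62.55


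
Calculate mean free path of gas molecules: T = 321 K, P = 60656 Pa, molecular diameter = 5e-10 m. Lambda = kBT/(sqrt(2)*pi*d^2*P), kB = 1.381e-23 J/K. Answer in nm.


Mean free path: lambda = kB*T / (sqrt(2) * pi * d^2 * P)
lambda = 1.381e-23 * 321 / (sqrt(2) * pi * (5e-10)^2 * 60656)
lambda = 6.57991e-08 m
lambda = 65.8 nm

65.8


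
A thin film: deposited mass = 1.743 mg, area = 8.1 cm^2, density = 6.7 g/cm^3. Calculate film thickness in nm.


Convert: m = 1.743 mg = 1.7430e-06 kg, A = 8.1 cm^2 = 8.1000e-04 m^2, rho = 6.7 g/cm^3 = 6700 kg/m^3
t = m / (A * rho)
t = 1.7430e-06 / (8.1000e-04 * 6700)
t = 3.2117e-07 m = 321.2 nm

321.2


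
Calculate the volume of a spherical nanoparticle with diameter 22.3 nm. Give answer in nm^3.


Radius r = 22.3/2 = 11.15 nm
Volume V = (4/3) * pi * r^3
V = (4/3) * pi * (11.15)^3
V = 5806.48 nm^3

5806.48


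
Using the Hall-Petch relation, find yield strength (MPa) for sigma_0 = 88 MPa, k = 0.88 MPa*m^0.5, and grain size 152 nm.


d = 152 nm = 1.52e-07 m
sqrt(d) = 0.0003898718
Hall-Petch contribution = k / sqrt(d) = 0.88 / 0.0003898718 = 2257.2 MPa
sigma = sigma_0 + k/sqrt(d) = 88 + 2257.2 = 2345.2 MPa

2345.2


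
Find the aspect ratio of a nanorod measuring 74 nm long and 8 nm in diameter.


Aspect ratio AR = length / diameter
AR = 74 / 8
AR = 9.25

9.25


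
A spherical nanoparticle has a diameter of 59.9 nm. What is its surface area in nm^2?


Radius r = 59.9/2 = 29.95 nm
Surface area SA = 4 * pi * r^2
SA = 4 * pi * (29.95)^2
SA = 11272.07 nm^2

11272.07


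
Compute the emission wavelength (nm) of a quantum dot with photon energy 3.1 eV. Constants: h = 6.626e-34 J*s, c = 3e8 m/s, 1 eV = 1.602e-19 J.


Convert energy: E = 3.1 eV = 3.1 * 1.602e-19 = 4.9662e-19 J
lambda = h*c / E = 6.626e-34 * 3e8 / 4.9662e-19
lambda = 4.00266e-07 m = 400.3 nm

400.3


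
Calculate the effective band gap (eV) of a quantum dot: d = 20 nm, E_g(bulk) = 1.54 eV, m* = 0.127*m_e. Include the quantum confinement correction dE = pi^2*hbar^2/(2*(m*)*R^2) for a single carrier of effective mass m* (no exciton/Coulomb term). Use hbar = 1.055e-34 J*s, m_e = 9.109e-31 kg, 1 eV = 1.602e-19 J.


Radius R = 20/2 nm = 1e-08 m
Confinement energy dE = pi^2 * hbar^2 / (2 * m_eff * m_e * R^2)
dE = pi^2 * (1.055e-34)^2 / (2 * 0.127 * 9.109e-31 * (1e-08)^2) J, divided by 1.602e-19 J/eV
dE = 0.0296 eV
Total band gap = E_g(bulk) + dE = 1.54 + 0.0296 = 1.5696 eV

1.5696


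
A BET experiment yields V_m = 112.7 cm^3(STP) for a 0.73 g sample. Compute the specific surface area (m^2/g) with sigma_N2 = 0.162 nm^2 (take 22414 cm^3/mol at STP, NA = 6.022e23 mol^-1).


Number of moles in monolayer = V_m / 22414 = 112.7 / 22414 = 0.00502811
Number of molecules = moles * NA = 0.00502811 * 6.022e23
SA = molecules * sigma / mass
SA = (112.7 / 22414) * 6.022e23 * 0.162e-18 / 0.73
SA = 672.0 m^2/g

672.0


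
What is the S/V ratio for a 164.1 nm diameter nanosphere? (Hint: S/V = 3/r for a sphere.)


Radius r = 164.1/2 = 82.05 nm
S/V = 3 / r = 3 / 82.05
S/V = 0.0366 nm^-1

0.0366


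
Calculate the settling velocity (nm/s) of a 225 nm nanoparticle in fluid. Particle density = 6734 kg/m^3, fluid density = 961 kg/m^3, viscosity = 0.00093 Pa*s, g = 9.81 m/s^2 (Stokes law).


Radius R = 225/2 nm = 1.125e-07 m
Density difference = 6734 - 961 = 5773 kg/m^3
v = 2 * R^2 * (rho_p - rho_f) * g / (9 * eta)
v = 2 * (1.125e-07)^2 * 5773 * 9.81 / (9 * 0.00093)
v = 1.7127e-07 m/s = 171.2695 nm/s

171.2695


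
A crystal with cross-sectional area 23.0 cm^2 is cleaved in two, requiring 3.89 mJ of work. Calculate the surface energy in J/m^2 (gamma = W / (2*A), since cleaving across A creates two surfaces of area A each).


Convert: A = 23.0 cm^2 = 0.0023 m^2, W = 3.89 mJ = 0.00389 J
Cleaving exposes two faces of area A, so total new surface = 2*A and gamma = W / (2*A)
gamma = 0.00389 / (2 * 0.0023)
gamma = 0.846 J/m^2

0.846


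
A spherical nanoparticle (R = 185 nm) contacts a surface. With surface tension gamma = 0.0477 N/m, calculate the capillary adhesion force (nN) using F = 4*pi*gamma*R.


Convert radius: R = 185 nm = 1.85e-07 m
F = 4 * pi * gamma * R
F = 4 * pi * 0.0477 * 1.85e-07
F = 1.10892e-07 N = 110.8919 nN

110.8919


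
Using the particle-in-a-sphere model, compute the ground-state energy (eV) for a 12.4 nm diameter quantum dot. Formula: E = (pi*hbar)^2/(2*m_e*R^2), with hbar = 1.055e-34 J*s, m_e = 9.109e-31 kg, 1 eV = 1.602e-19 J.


Radius R = 12.4/2 = 6.2 nm = 6.2e-09 m
E = (pi * 1.055e-34)^2 / (2 * 9.109e-31 * (6.2e-09)^2)
E(J) = 1.56863e-21
E = E(J) / 1.602e-19 = 0.0098 eV

0.0098


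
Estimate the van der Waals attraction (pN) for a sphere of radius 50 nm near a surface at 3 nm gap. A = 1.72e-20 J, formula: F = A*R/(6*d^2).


Convert to SI: R = 50 nm = 5e-08 m, d = 3 nm = 3e-09 m
F = A * R / (6 * d^2)
F = 1.72e-20 * 5e-08 / (6 * (3e-09)^2)
F = 1.59259e-11 N = 15.926 pN

15.926


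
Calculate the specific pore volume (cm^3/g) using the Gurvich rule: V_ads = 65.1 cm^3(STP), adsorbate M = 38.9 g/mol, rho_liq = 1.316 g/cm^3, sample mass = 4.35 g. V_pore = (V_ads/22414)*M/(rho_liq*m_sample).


Moles adsorbed n = V_ads / 22414 = 65.1 / 22414 = 2.904435e-03 mol
Liquid volume V_liq = n * M / rho_liq = 2.904435e-03 * 38.9 / 1.316 = 0.08585 cm^3
Specific pore volume V_pore = V_liq / m_sample = 0.08585 / 4.35
V_pore = 0.0197 cm^3/g

0.0197


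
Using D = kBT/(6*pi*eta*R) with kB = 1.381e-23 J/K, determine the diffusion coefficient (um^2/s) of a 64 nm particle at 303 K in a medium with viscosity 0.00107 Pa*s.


Radius R = 64/2 = 32 nm = 3.2e-08 m
D = kB*T / (6*pi*eta*R)
D = 1.381e-23 * 303 / (6 * pi * 0.00107 * 3.2e-08)
D = 6.48338e-12 m^2/s = 6.483 um^2/s

6.483


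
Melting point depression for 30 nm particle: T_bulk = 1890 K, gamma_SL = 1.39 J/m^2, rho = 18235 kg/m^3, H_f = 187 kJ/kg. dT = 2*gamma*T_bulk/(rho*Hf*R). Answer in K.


Radius R = 30/2 = 15 nm = 1.5e-08 m
Convert H_f = 187 kJ/kg = 187000 J/kg
dT = 2 * gamma_SL * T_bulk / (rho * H_f * R)
dT = 2 * 1.39 * 1890 / (18235 * 187000 * 1.5e-08)
dT = 102.7 K

102.7


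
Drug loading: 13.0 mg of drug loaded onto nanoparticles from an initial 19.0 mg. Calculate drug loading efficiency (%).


Drug loading efficiency = (drug loaded / drug initial) * 100
DLE = 13.0 / 19.0 * 100
DLE = 0.6842 * 100
DLE = 68.42%

68.42


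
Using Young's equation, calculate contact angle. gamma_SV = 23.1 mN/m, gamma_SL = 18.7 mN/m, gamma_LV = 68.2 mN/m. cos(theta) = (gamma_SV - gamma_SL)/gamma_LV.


cos(theta) = (gamma_SV - gamma_SL) / gamma_LV
cos(theta) = (23.1 - 18.7) / 68.2
cos(theta) = 0.064516
theta = arccos(0.064516) = 86.3 degrees

86.3


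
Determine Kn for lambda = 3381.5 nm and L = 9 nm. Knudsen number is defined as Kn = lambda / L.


Knudsen number Kn = lambda / L
Kn = 3381.5 / 9
Kn = 375.7222

375.7222


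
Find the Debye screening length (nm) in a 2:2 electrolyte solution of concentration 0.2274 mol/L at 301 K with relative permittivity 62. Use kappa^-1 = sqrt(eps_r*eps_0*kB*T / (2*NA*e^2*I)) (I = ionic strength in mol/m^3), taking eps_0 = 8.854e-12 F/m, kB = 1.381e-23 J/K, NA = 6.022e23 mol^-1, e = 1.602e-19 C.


Ionic strength I = 0.2274 * 2^2 * 1000 = 909.6 mol/m^3
kappa^-1 = sqrt(62 * 8.854e-12 * 1.381e-23 * 301 / (2 * 6.022e23 * (1.602e-19)^2 * 909.6))
kappa^-1 = 0.285 nm

0.285


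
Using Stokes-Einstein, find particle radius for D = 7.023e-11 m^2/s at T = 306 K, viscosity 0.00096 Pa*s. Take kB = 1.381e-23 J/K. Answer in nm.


Stokes-Einstein: R = kB*T / (6*pi*eta*D)
R = 1.381e-23 * 306 / (6 * pi * 0.00096 * 7.023e-11)
R = 3.32522e-09 m = 3.33 nm

3.33


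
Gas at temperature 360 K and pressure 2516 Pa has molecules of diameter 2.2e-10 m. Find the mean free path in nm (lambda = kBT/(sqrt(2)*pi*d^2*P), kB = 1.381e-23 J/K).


Mean free path: lambda = kB*T / (sqrt(2) * pi * d^2 * P)
lambda = 1.381e-23 * 360 / (sqrt(2) * pi * (2.2e-10)^2 * 2516)
lambda = 9.18915e-06 m
lambda = 9189.15 nm

9189.15


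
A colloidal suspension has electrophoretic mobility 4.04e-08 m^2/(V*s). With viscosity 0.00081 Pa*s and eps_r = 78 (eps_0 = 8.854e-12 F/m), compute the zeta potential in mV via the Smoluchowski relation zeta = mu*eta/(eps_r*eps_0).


Smoluchowski equation: zeta = mu * eta / (eps_r * eps_0)
zeta = 4.04e-08 * 0.00081 / (78 * 8.854e-12)
zeta = 0.047384 V = 47.38 mV

47.38


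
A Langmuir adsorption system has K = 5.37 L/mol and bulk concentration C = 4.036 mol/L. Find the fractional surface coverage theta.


Langmuir isotherm: theta = K*C / (1 + K*C)
K*C = 5.37 * 4.036 = 21.67332
theta = 21.67332 / (1 + 21.67332) = 21.67332 / 22.67332
theta = 0.9559

0.9559


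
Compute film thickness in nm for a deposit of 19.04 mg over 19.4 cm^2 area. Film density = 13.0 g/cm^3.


Convert: m = 19.04 mg = 1.9040e-05 kg, A = 19.4 cm^2 = 1.9400e-03 m^2, rho = 13.0 g/cm^3 = 13000 kg/m^3
t = m / (A * rho)
t = 1.9040e-05 / (1.9400e-03 * 13000)
t = 7.5496e-07 m = 755.0 nm

755.0


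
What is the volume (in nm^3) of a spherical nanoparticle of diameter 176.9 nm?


Radius r = 176.9/2 = 88.45 nm
Volume V = (4/3) * pi * r^3
V = (4/3) * pi * (88.45)^3
V = 2898558.84 nm^3

2898558.84


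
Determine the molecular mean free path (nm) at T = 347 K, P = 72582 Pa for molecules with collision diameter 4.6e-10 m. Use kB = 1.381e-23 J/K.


Mean free path: lambda = kB*T / (sqrt(2) * pi * d^2 * P)
lambda = 1.381e-23 * 347 / (sqrt(2) * pi * (4.6e-10)^2 * 72582)
lambda = 7.02285e-08 m
lambda = 70.23 nm

70.23


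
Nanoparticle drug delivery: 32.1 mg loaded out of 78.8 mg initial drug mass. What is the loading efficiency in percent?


Drug loading efficiency = (drug loaded / drug initial) * 100
DLE = 32.1 / 78.8 * 100
DLE = 0.4074 * 100
DLE = 40.74%

40.74


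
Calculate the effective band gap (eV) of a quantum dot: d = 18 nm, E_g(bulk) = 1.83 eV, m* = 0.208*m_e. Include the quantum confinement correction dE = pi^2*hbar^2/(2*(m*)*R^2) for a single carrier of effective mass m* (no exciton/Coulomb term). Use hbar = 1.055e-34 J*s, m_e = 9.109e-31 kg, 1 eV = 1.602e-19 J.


Radius R = 18/2 nm = 9e-09 m
Confinement energy dE = pi^2 * hbar^2 / (2 * m_eff * m_e * R^2)
dE = pi^2 * (1.055e-34)^2 / (2 * 0.208 * 9.109e-31 * (9e-09)^2) J, divided by 1.602e-19 J/eV
dE = 0.0223 eV
Total band gap = E_g(bulk) + dE = 1.83 + 0.0223 = 1.8523 eV

1.8523


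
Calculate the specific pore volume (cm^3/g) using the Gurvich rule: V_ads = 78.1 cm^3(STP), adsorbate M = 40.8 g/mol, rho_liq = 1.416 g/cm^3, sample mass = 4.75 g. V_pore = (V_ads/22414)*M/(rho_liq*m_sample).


Moles adsorbed n = V_ads / 22414 = 78.1 / 22414 = 3.484429e-03 mol
Liquid volume V_liq = n * M / rho_liq = 3.484429e-03 * 40.8 / 1.416 = 0.10040 cm^3
Specific pore volume V_pore = V_liq / m_sample = 0.10040 / 4.75
V_pore = 0.0211 cm^3/g

0.0211


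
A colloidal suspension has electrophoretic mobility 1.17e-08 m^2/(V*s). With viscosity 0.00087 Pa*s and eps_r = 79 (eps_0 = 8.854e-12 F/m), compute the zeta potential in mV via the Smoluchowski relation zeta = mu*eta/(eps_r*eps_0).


Smoluchowski equation: zeta = mu * eta / (eps_r * eps_0)
zeta = 1.17e-08 * 0.00087 / (79 * 8.854e-12)
zeta = 0.014553 V = 14.55 mV

14.55


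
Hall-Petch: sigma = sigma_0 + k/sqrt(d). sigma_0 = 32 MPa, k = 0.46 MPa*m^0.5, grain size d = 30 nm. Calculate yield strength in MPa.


d = 30 nm = 3e-08 m
sqrt(d) = 0.0001732051
Hall-Petch contribution = k / sqrt(d) = 0.46 / 0.0001732051 = 2655.8 MPa
sigma = sigma_0 + k/sqrt(d) = 32 + 2655.8 = 2687.8 MPa

2687.8


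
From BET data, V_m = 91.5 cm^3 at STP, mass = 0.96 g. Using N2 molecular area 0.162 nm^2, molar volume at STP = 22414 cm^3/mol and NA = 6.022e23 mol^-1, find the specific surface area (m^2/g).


Number of moles in monolayer = V_m / 22414 = 91.5 / 22414 = 0.00408227
Number of molecules = moles * NA = 0.00408227 * 6.022e23
SA = molecules * sigma / mass
SA = (91.5 / 22414) * 6.022e23 * 0.162e-18 / 0.96
SA = 414.8 m^2/g

414.8


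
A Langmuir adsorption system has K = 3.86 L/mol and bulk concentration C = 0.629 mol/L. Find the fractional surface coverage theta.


Langmuir isotherm: theta = K*C / (1 + K*C)
K*C = 3.86 * 0.629 = 2.42794
theta = 2.42794 / (1 + 2.42794) = 2.42794 / 3.42794
theta = 0.7083

0.7083
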